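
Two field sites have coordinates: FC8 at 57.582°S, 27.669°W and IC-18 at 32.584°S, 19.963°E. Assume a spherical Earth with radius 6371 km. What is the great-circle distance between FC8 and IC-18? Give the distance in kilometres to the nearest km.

4517 km

Δφ = 24.9980°,  Δλ = 47.6320°
a = sin²(Δφ/2) + cos φ₁ cos φ₂ sin²(Δλ/2) = 0.120493
c = 2·arcsin(√a) = 0.708998 rad = 40.6226°
d = R·c = 6371 × 0.708998 = 4517.0 km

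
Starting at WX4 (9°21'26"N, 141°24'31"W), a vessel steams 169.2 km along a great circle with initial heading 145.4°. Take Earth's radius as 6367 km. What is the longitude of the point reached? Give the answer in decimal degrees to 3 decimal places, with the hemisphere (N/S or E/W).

140.535°W

WX4: φ = +9.35722°, λ = -141.40861°
δ = d/R = 169.2/6367 = 0.026575 rad
φ₂ = arcsin(sin φ₁ cos δ + cos φ₁ sin δ cos θ)
   = arcsin(0.16259·0.99965 + 0.98669·0.02657·-0.82314) = 8.10288°
λ₂ = λ₁ + atan2(sin θ sin δ cos φ₁, cos δ − sin φ₁ sin φ₂) = -140.53536°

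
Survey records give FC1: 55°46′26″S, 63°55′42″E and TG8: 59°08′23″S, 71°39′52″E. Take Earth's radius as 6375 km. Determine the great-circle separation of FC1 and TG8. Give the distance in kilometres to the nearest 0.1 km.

FC1: φ = -55.77389°, λ = +63.92833°
TG8: φ = -59.13972°, λ = +71.66444°
Δφ = -3.3658°,  Δλ = 7.7361°
a = sin²(Δφ/2) + cos φ₁ cos φ₂ sin²(Δλ/2) = 0.002175
c = 2·arcsin(√a) = 0.093317 rad = 5.3467°
d = R·c = 6375 × 0.093317 = 594.9 km

594.9 km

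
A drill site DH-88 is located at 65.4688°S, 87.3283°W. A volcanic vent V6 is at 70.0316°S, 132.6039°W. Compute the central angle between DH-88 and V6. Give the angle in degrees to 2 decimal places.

17.29°

Δφ = -4.5628°,  Δλ = -45.2756°
a = sin²(Δφ/2) + cos φ₁ cos φ₂ sin²(Δλ/2) = 0.022591
c = 2·arcsin(√a) = 0.301747 rad = 17.2888°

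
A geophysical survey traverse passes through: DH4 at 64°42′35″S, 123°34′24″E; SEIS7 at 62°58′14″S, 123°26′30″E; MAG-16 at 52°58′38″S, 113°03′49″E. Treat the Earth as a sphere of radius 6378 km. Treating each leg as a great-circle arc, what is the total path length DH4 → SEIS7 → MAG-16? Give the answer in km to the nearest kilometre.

1460 km

DH4: φ = -64.70972°, λ = +123.57333°
SEIS7: φ = -62.97056°, λ = +123.44167°
MAG-16: φ = -52.97722°, λ = +113.06361°
DH4→SEIS7: c = 0.030371 rad, d = 193.71 km
SEIS7→MAG-16: c = 0.198561 rad, d = 1266.42 km
Total = 193.71 + 1266.42 = 1460.13 km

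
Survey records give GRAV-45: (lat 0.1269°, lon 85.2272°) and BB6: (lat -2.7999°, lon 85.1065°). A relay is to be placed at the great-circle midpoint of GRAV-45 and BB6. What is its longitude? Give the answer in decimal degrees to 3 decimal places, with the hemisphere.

Bx = cos φ₂ cos Δλ = 0.998804,  By = cos φ₂ sin Δλ = -0.002104
φₘ = atan2(sin φ₁ + sin φ₂, √((cos φ₁ + Bx)² + By²)) = -1.33650°
λₘ = λ₁ + atan2(By, cos φ₁ + Bx) = 85.16689°

85.167°E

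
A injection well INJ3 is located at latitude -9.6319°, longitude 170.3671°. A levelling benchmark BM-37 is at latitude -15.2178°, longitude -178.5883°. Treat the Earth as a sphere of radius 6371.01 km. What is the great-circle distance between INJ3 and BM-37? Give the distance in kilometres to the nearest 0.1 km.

Δφ = -5.5859°,  Δλ = 11.0446°
a = sin²(Δφ/2) + cos φ₁ cos φ₂ sin²(Δλ/2) = 0.011184
c = 2·arcsin(√a) = 0.211909 rad = 12.1415°
d = R·c = 6371.01 × 0.211909 = 1350.1 km

1350.1 km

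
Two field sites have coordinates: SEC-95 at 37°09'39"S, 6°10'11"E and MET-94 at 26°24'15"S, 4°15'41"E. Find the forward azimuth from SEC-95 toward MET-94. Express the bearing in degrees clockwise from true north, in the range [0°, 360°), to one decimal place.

350.9°

SEC-95: φ = -37.16083°, λ = +6.16972°
MET-94: φ = -26.40417°, λ = +4.26139°
Δλ = -1.9083°
y = sin Δλ · cos φ₂ = -0.029827
x = cos φ₁ sin φ₂ − sin φ₁ cos φ₂ cos Δλ = 0.186338
θ = atan2(y, x) = -9.0940° → 350.9060° (mod 360°)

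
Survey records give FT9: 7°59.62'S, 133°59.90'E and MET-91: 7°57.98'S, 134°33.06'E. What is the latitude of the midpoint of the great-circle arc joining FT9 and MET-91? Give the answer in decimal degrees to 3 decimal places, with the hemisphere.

7.980°S

FT9: φ = -7.99367°, λ = +133.99833°
MET-91: φ = -7.96633°, λ = +134.55100°
Bx = cos φ₂ cos Δλ = 0.990304,  By = cos φ₂ sin Δλ = 0.009553
φₘ = atan2(sin φ₁ + sin φ₂, √((cos φ₁ + Bx)² + By²)) = -7.98009°
λₘ = λ₁ + atan2(By, cos φ₁ + Bx) = 134.27468°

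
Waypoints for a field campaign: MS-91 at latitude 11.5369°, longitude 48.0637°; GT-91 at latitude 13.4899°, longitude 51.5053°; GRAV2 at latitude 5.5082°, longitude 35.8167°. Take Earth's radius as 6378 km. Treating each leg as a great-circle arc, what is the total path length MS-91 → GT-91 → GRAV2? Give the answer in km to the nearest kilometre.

MS-91→GT-91: c = 0.067824 rad, d = 432.58 km
GT-91→GRAV2: c = 0.303644 rad, d = 1936.64 km
Total = 432.58 + 1936.64 = 2369.23 km

2369 km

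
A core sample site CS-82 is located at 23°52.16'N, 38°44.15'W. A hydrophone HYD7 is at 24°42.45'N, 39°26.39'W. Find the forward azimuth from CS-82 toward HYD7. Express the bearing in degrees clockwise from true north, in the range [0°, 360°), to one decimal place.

322.7°

CS-82: φ = +23.86933°, λ = -38.73583°
HYD7: φ = +24.70750°, λ = -39.43983°
Δλ = -0.7040°
y = sin Δλ · cos φ₂ = -0.011162
x = cos φ₁ sin φ₂ − sin φ₁ cos φ₂ cos Δλ = 0.014656
θ = atan2(y, x) = -37.2929° → 322.7071° (mod 360°)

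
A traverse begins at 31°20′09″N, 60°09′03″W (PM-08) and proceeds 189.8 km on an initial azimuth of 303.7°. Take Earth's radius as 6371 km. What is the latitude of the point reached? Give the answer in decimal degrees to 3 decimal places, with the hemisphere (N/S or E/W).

PM-08: φ = +31.33583°, λ = -60.15083°
δ = d/R = 189.8/6371 = 0.029791 rad
φ₂ = arcsin(sin φ₁ cos δ + cos φ₁ sin δ cos θ)
   = arcsin(0.52005·0.99956 + 0.85413·0.02979·0.55484) = 32.27198°
λ₂ = λ₁ + atan2(sin θ sin δ cos φ₁, cos δ − sin φ₁ sin φ₂) = -61.83035°

32.272°N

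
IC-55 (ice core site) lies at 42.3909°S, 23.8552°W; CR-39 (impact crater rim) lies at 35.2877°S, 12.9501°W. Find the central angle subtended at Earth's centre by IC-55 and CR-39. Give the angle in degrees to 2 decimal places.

Δφ = 7.1032°,  Δλ = 10.9051°
a = sin²(Δφ/2) + cos φ₁ cos φ₂ sin²(Δλ/2) = 0.009281
c = 2·arcsin(√a) = 0.192973 rad = 11.0565°

11.06°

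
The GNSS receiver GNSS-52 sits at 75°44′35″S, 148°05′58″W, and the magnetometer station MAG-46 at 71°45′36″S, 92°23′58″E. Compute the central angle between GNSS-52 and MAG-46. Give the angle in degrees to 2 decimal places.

GNSS-52: φ = -75.74306°, λ = -148.09944°
MAG-46: φ = -71.76000°, λ = +92.39944°
Δφ = 3.9831°,  Δλ = -119.5011°
a = sin²(Δφ/2) + cos φ₁ cos φ₂ sin²(Δλ/2) = 0.058728
c = 2·arcsin(√a) = 0.489551 rad = 28.0492°

28.05°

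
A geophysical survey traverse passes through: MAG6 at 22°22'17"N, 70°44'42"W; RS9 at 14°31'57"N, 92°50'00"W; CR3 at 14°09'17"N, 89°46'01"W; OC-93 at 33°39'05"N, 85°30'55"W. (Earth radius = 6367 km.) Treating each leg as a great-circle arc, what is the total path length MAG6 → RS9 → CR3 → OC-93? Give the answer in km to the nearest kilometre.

MAG6: φ = +22.37139°, λ = -70.74500°
RS9: φ = +14.53250°, λ = -92.83333°
CR3: φ = +14.15472°, λ = -89.76694°
OC-93: φ = +33.65139°, λ = -85.51528°
MAG6→RS9: c = 0.389876 rad, d = 2482.34 km
RS9→CR3: c = 0.052267 rad, d = 332.79 km
CR3→OC-93: c = 0.346875 rad, d = 2208.55 km
Total = 2482.34 + 332.79 + 2208.55 = 5023.68 km

5024 km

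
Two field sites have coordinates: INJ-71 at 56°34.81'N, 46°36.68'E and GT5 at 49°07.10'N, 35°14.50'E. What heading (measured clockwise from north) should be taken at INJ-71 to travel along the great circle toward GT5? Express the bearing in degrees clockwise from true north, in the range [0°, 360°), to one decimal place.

INJ-71: φ = +56.58017°, λ = +46.61133°
GT5: φ = +49.11833°, λ = +35.24167°
Δλ = -11.3697°
y = sin Δλ · cos φ₂ = -0.129027
x = cos φ₁ sin φ₂ − sin φ₁ cos φ₂ cos Δλ = -0.119145
θ = atan2(y, x) = -132.7198° → 227.2802° (mod 360°)

227.3°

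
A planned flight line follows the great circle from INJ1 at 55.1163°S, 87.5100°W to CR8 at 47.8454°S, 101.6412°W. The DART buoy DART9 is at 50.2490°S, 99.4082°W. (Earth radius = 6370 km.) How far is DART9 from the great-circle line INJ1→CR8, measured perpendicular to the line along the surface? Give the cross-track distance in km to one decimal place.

78.6 km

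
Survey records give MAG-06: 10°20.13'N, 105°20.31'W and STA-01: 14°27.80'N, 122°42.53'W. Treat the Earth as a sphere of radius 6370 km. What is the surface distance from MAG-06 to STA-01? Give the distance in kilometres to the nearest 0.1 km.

1940.4 km

MAG-06: φ = +10.33550°, λ = -105.33850°
STA-01: φ = +14.46333°, λ = -122.70883°
Δφ = 4.1278°,  Δλ = -17.3703°
a = sin²(Δφ/2) + cos φ₁ cos φ₂ sin²(Δλ/2) = 0.023019
c = 2·arcsin(√a) = 0.304614 rad = 17.4531°
d = R·c = 6370 × 0.304614 = 1940.4 km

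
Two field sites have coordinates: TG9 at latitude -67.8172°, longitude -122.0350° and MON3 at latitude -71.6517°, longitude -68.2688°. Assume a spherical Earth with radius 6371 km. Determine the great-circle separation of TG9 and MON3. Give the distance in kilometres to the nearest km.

2040 km

Δφ = -3.8345°,  Δλ = 53.7662°
a = sin²(Δφ/2) + cos φ₁ cos φ₂ sin²(Δλ/2) = 0.025420
c = 2·arcsin(√a) = 0.320240 rad = 18.3484°
d = R·c = 6371 × 0.320240 = 2040.3 km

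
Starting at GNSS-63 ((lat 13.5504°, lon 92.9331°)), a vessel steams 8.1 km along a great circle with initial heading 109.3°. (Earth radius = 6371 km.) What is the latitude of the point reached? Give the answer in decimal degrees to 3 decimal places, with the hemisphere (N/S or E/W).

13.526°N

δ = d/R = 8.1/6371 = 0.001271 rad
φ₂ = arcsin(sin φ₁ cos δ + cos φ₁ sin δ cos θ)
   = arcsin(0.23430·1.00000 + 0.97216·0.00127·-0.33051) = 13.52631°
λ₂ = λ₁ + atan2(sin θ sin δ cos φ₁, cos δ − sin φ₁ sin φ₂) = 93.00381°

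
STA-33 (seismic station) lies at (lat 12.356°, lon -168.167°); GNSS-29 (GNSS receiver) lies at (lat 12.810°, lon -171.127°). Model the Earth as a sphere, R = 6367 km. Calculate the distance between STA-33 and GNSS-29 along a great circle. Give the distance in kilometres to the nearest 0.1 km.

325.0 km

Δφ = 0.4540°,  Δλ = -2.9600°
a = sin²(Δφ/2) + cos φ₁ cos φ₂ sin²(Δλ/2) = 0.000651
c = 2·arcsin(√a) = 0.051039 rad = 2.9243°
d = R·c = 6367 × 0.051039 = 325.0 km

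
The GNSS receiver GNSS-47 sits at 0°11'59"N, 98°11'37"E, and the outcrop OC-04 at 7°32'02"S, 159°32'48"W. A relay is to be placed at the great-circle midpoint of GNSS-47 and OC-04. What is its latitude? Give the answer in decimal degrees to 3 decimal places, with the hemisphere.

GNSS-47: φ = +0.19972°, λ = +98.19361°
OC-04: φ = -7.53389°, λ = -159.54667°
Bx = cos φ₂ cos Δλ = -0.210510,  By = cos φ₂ sin Δλ = 0.968759
φₘ = atan2(sin φ₁ + sin φ₂, √((cos φ₁ + Bx)² + By²)) = -5.83111°
λₘ = λ₁ + atan2(By, cos φ₁ + Bx) = 149.01555°

5.831°S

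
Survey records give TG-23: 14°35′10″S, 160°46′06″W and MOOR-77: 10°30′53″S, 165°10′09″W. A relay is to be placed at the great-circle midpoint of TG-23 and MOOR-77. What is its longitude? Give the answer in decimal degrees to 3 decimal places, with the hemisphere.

162.986°W

TG-23: φ = -14.58611°, λ = -160.76833°
MOOR-77: φ = -10.51472°, λ = -165.16917°
Bx = cos φ₂ cos Δλ = 0.980309,  By = cos φ₂ sin Δλ = -0.075445
φₘ = atan2(sin φ₁ + sin φ₂, √((cos φ₁ + Bx)² + By²)) = -12.55938°
λₘ = λ₁ + atan2(By, cos φ₁ + Bx) = -162.98617°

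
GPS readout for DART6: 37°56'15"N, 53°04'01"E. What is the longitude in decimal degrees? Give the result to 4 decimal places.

53.0669°E

53° + 4′/60 + 1″/3600 = 53 + 0.06667 + 0.00028 = 53.0669°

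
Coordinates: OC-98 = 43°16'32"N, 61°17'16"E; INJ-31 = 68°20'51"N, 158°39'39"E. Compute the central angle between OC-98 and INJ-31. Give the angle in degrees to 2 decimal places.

52.94°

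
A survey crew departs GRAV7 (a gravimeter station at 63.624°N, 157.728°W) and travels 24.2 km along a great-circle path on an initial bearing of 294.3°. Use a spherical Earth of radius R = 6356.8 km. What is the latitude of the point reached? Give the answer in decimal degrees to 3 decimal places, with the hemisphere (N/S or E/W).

63.713°N

δ = d/R = 24.2/6356.8 = 0.003807 rad
φ₂ = arcsin(sin φ₁ cos δ + cos φ₁ sin δ cos θ)
   = arcsin(0.89590·0.99999 + 0.44426·0.00381·0.41151) = 63.71306°
λ₂ = λ₁ + atan2(sin θ sin δ cos φ₁, cos δ − sin φ₁ sin φ₂) = -158.17689°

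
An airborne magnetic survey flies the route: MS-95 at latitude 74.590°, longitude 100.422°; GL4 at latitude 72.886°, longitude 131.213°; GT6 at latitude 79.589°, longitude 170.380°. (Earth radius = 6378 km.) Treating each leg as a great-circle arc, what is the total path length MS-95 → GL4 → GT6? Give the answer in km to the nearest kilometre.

MS-95→GL4: c = 0.151569 rad, d = 966.71 km
GL4→GT6: c = 0.194130 rad, d = 1238.16 km
Total = 966.71 + 1238.16 = 2204.87 km

2205 km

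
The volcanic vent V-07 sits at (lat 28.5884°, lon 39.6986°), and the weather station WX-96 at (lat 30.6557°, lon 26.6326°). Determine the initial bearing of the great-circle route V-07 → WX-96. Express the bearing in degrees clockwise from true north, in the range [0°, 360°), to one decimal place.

Δλ = -13.0660°
y = sin Δλ · cos φ₂ = -0.194479
x = cos φ₁ sin φ₂ − sin φ₁ cos φ₂ cos Δλ = 0.046731
θ = atan2(y, x) = -76.4888° → 283.5112° (mod 360°)

283.5°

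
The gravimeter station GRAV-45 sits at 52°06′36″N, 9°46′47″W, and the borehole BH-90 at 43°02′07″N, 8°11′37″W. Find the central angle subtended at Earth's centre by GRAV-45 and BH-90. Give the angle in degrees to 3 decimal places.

9.137°

GRAV-45: φ = +52.11000°, λ = -9.77972°
BH-90: φ = +43.03528°, λ = -8.19361°
Δφ = -9.0747°,  Δλ = 1.5861°
a = sin²(Δφ/2) + cos φ₁ cos φ₂ sin²(Δλ/2) = 0.006344
c = 2·arcsin(√a) = 0.159471 rad = 9.1370°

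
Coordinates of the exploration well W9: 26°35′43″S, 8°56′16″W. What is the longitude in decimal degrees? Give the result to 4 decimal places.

8° + 56′/60 + 16″/3600 = 8 + 0.93333 + 0.00444 = 8.9378°

8.9378°W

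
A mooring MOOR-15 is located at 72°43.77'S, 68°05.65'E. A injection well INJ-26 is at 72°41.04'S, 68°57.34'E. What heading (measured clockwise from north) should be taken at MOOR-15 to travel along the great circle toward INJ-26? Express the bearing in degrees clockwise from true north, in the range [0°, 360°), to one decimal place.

80.3°

MOOR-15: φ = -72.72950°, λ = +68.09417°
INJ-26: φ = -72.68400°, λ = +68.95567°
Δλ = 0.8615°
y = sin Δλ · cos φ₂ = 0.004475
x = cos φ₁ sin φ₂ − sin φ₁ cos φ₂ cos Δλ = 0.000762
θ = atan2(y, x) = 80.3368° → 80.3368° (mod 360°)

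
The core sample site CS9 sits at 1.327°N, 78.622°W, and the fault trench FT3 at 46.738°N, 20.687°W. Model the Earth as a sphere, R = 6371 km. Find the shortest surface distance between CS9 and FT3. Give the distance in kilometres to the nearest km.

7520 km

Δφ = 45.4110°,  Δλ = 57.9350°
a = sin²(Δφ/2) + cos φ₁ cos φ₂ sin²(Δλ/2) = 0.309701
c = 2·arcsin(√a) = 1.180353 rad = 67.6292°
d = R·c = 6371 × 1.180353 = 7520.0 km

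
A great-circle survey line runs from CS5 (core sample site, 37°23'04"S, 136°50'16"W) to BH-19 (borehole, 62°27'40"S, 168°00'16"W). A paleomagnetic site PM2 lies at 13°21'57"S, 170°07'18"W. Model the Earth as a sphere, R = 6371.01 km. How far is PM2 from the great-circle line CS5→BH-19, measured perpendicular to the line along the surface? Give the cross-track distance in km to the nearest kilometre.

CS5: φ = -37.38444°, λ = -136.83778°
BH-19: φ = -62.46111°, λ = -168.00444°
PM2: φ = -13.36583°, λ = -170.12167°
δ₁₃ = central angle CS5→PM2 = 0.665510 rad  (haversine)
θ₁₃ = bearing CS5→PM2 = 300.151°,  θ₁₂ = bearing CS5→BH-19 = 207.262°
dₓₜ = R·arcsin(sin δ₁₃ · sin(θ₁₃ − θ₁₂)) = 6371.01·arcsin(0.61746·sin(92.888°)) = 4233.617 km
|dₓₜ| = 4233.617 km

4234 km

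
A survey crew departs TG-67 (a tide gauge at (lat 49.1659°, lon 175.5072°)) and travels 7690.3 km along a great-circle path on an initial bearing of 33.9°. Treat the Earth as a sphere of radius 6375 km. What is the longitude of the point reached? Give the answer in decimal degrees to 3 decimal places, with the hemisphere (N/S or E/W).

60.329°W

δ = d/R = 7690.3/6375 = 1.206322 rad
φ₂ = arcsin(sin φ₁ cos δ + cos φ₁ sin δ cos θ)
   = arcsin(0.75661·0.35646 + 0.65387·0.93431·0.83001) = 50.96569°
λ₂ = λ₁ + atan2(sin θ sin δ cos φ₁, cos δ − sin φ₁ sin φ₂) = -60.32907°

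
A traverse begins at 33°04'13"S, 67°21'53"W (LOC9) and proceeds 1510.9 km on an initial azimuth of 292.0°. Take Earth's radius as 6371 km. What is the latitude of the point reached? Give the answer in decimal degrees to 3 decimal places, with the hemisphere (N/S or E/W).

LOC9: φ = -33.07028°, λ = -67.36472°
δ = d/R = 1510.9/6371 = 0.237153 rad
φ₂ = arcsin(sin φ₁ cos δ + cos φ₁ sin δ cos θ)
   = arcsin(-0.54567·0.97201 + 0.83800·0.23494·0.37461) = -27.17071°
λ₂ = λ₁ + atan2(sin θ sin δ cos φ₁, cos δ − sin φ₁ sin φ₂) = -81.53756°

27.171°S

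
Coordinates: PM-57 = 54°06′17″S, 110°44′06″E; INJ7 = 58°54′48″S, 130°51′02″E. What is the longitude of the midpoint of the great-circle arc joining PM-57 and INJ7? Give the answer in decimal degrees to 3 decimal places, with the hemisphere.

120.148°E

PM-57: φ = -54.10472°, λ = +110.73500°
INJ7: φ = -58.91333°, λ = +130.85056°
Bx = cos φ₂ cos Δλ = 0.484838,  By = cos φ₂ sin Δλ = 0.177575
φₘ = atan2(sin φ₁ + sin φ₂, √((cos φ₁ + Bx)² + By²)) = -56.91447°
λₘ = λ₁ + atan2(By, cos φ₁ + Bx) = 120.14792°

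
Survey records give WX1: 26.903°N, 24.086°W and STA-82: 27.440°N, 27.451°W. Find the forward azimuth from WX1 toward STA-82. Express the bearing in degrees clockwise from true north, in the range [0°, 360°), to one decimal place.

280.9°

Δλ = -3.3650°
y = sin Δλ · cos φ₂ = -0.052093
x = cos φ₁ sin φ₂ − sin φ₁ cos φ₂ cos Δλ = 0.010065
θ = atan2(y, x) = -79.0649° → 280.9351° (mod 360°)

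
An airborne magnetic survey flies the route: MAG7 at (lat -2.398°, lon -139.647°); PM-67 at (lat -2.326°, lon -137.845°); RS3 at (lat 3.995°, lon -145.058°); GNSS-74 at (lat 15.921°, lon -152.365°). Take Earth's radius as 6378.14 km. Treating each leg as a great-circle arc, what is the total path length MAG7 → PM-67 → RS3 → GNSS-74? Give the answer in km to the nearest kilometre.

2818 km

MAG7→PM-67: c = 0.031449 rad, d = 200.59 km
PM-67→RS3: c = 0.167332 rad, d = 1067.27 km
RS3→GNSS-74: c = 0.242982 rad, d = 1549.78 km
Total = 200.59 + 1067.27 + 1549.78 = 2817.63 km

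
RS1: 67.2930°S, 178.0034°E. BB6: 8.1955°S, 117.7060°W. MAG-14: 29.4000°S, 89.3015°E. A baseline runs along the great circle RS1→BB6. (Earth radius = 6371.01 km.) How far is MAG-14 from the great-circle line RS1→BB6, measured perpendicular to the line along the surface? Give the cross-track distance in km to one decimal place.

966.6 km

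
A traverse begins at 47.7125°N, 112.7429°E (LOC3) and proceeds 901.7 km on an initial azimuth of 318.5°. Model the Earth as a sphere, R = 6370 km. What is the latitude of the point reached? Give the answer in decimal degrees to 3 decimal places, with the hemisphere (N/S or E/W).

δ = d/R = 901.7/6370 = 0.141554 rad
φ₂ = arcsin(sin φ₁ cos δ + cos φ₁ sin δ cos θ)
   = arcsin(0.73978·0.99000 + 0.67285·0.14108·0.74896) = 53.46321°
λ₂ = λ₁ + atan2(sin θ sin δ cos φ₁, cos δ − sin φ₁ sin φ₂) = 103.70858°

53.463°N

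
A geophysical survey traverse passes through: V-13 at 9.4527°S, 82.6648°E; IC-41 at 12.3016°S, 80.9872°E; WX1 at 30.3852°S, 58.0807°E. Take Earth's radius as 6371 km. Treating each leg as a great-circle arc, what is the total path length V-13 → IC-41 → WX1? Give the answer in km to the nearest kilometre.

3463 km

V-13→IC-41: c = 0.057436 rad, d = 365.93 km
IC-41→WX1: c = 0.486147 rad, d = 3097.24 km
Total = 365.93 + 3097.24 = 3463.17 km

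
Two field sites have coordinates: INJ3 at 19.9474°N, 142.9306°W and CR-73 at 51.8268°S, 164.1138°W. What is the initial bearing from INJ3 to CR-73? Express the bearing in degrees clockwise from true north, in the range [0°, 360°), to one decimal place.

Δλ = -21.1832°
y = sin Δλ · cos φ₂ = -0.223330
x = cos φ₁ sin φ₂ − sin φ₁ cos φ₂ cos Δλ = -0.935584
θ = atan2(y, x) = -166.5744° → 193.4256° (mod 360°)

193.4°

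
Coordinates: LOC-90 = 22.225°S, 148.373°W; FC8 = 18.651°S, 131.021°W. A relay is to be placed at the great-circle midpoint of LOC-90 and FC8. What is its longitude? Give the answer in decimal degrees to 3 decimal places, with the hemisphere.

Bx = cos φ₂ cos Δλ = 0.904365,  By = cos φ₂ sin Δλ = 0.282579
φₘ = atan2(sin φ₁ + sin φ₂, √((cos φ₁ + Bx)² + By²)) = -20.65468°
λₘ = λ₁ + atan2(By, cos φ₁ + Bx) = -139.59535°

139.595°W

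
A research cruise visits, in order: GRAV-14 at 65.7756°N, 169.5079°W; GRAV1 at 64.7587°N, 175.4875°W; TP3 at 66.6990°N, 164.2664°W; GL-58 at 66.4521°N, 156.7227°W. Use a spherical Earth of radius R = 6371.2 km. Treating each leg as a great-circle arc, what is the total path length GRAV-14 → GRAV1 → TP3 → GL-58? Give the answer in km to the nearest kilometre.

GRAV-14→GRAV1: c = 0.047111 rad, d = 300.15 km
GRAV1→TP3: c = 0.087182 rad, d = 555.45 km
TP3→GL-58: c = 0.052486 rad, d = 334.40 km
Total = 300.15 + 555.45 + 334.40 = 1190.00 km

1190 km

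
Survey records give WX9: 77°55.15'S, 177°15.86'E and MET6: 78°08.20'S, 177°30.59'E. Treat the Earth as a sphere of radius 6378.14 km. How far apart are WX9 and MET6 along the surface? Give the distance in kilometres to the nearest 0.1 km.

WX9: φ = -77.91917°, λ = +177.26433°
MET6: φ = -78.13667°, λ = +177.50983°
Δφ = -0.2175°,  Δλ = 0.2455°
a = sin²(Δφ/2) + cos φ₁ cos φ₂ sin²(Δλ/2) = 0.000004
c = 2·arcsin(√a) = 0.003899 rad = 0.2234°
d = R·c = 6378.14 × 0.003899 = 24.9 km

24.9 km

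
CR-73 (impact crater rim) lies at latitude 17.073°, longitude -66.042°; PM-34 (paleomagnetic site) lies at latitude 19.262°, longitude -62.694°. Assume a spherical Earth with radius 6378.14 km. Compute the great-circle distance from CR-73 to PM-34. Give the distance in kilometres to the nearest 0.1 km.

429.8 km

Δφ = 2.1890°,  Δλ = 3.3480°
a = sin²(Δφ/2) + cos φ₁ cos φ₂ sin²(Δλ/2) = 0.001135
c = 2·arcsin(√a) = 0.067391 rad = 3.8612°
d = R·c = 6378.14 × 0.067391 = 429.8 km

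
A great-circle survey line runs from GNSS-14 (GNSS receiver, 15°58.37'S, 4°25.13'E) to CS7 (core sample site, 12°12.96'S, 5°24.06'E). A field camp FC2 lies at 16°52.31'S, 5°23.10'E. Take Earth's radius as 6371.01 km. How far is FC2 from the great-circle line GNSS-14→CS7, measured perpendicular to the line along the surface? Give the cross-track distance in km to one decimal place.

GNSS-14: φ = -15.97283°, λ = +4.41883°
CS7: φ = -12.21600°, λ = +5.40100°
FC2: φ = -16.87183°, λ = +5.38500°
δ₁₃ = central angle GNSS-14→FC2 = 0.022535 rad  (haversine)
θ₁₃ = bearing GNSS-14→FC2 = 134.265°,  θ₁₂ = bearing GNSS-14→CS7 = 14.351°
dₓₜ = R·arcsin(sin δ₁₃ · sin(θ₁₃ − θ₁₂)) = 6371.01·arcsin(0.02253·sin(119.914°)) = 124.439 km
|dₓₜ| = 124.439 km

124.4 km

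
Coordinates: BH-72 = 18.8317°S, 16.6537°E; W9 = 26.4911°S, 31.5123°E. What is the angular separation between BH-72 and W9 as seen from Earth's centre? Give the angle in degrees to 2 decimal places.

Δφ = -7.6594°,  Δλ = 14.8586°
a = sin²(Δφ/2) + cos φ₁ cos φ₂ sin²(Δλ/2) = 0.018624
c = 2·arcsin(√a) = 0.273792 rad = 15.6871°

15.69°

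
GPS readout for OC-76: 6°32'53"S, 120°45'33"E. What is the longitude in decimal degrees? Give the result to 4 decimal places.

120.7592°E

120° + 45′/60 + 33″/3600 = 120 + 0.75000 + 0.00917 = 120.7592°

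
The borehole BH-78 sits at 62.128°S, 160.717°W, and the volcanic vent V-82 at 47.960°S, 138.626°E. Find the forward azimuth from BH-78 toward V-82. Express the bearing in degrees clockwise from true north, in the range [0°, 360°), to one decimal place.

264.4°

Δλ = -60.6570°
y = sin Δλ · cos φ₂ = -0.583734
x = cos φ₁ sin φ₂ − sin φ₁ cos φ₂ cos Δλ = -0.057115
θ = atan2(y, x) = -95.5883° → 264.4117° (mod 360°)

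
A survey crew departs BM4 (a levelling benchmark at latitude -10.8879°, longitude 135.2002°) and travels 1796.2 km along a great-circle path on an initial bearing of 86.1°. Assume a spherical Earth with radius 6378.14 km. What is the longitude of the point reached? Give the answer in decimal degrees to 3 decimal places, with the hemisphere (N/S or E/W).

151.521°E

δ = d/R = 1796.2/6378.14 = 0.281618 rad
φ₂ = arcsin(sin φ₁ cos δ + cos φ₁ sin δ cos θ)
   = arcsin(-0.18889·0.96061 + 0.98200·0.27791·0.06802) = -9.37441°
λ₂ = λ₁ + atan2(sin θ sin δ cos φ₁, cos δ − sin φ₁ sin φ₂) = 151.52128°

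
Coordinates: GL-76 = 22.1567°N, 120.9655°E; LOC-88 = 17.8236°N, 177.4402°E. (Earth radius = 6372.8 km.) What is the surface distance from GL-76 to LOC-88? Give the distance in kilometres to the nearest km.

Δφ = -4.3331°,  Δλ = 56.4747°
a = sin²(Δφ/2) + cos φ₁ cos φ₂ sin²(Δλ/2) = 0.198796
c = 2·arcsin(√a) = 0.924282 rad = 52.9575°
d = R·c = 6372.8 × 0.924282 = 5890.3 km

5890 km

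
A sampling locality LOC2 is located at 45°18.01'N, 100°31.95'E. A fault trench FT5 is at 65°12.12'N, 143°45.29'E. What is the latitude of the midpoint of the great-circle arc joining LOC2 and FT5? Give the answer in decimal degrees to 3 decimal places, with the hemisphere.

LOC2: φ = +45.30017°, λ = +100.53250°
FT5: φ = +65.20200°, λ = +143.75483°
Bx = cos φ₂ cos Δλ = 0.305632,  By = cos φ₂ sin Δλ = 0.287232
φₘ = atan2(sin φ₁ + sin φ₂, √((cos φ₁ + Bx)² + By²)) = 57.05022°
λₘ = λ₁ + atan2(By, cos φ₁ + Bx) = 116.42220°

57.050°N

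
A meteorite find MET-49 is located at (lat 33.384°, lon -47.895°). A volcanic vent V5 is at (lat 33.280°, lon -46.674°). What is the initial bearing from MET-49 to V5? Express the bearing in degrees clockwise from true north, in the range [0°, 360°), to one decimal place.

Δλ = 1.2210°
y = sin Δλ · cos φ₂ = 0.017814
x = cos φ₁ sin φ₂ − sin φ₁ cos φ₂ cos Δλ = -0.001711
θ = atan2(y, x) = 95.4853° → 95.4853° (mod 360°)

95.5°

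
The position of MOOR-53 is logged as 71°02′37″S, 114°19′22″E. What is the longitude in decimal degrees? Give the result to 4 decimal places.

114.3228°E

114° + 19′/60 + 22″/3600 = 114 + 0.31667 + 0.00611 = 114.3228°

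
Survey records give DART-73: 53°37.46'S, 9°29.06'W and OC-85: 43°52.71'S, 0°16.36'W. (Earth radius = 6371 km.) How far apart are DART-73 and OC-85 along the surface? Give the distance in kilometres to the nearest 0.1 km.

DART-73: φ = -53.62433°, λ = -9.48433°
OC-85: φ = -43.87850°, λ = -0.27267°
Δφ = 9.7458°,  Δλ = 9.2117°
a = sin²(Δφ/2) + cos φ₁ cos φ₂ sin²(Δλ/2) = 0.009972
c = 2·arcsin(√a) = 0.200057 rad = 11.4624°
d = R·c = 6371 × 0.200057 = 1274.6 km

1274.6 km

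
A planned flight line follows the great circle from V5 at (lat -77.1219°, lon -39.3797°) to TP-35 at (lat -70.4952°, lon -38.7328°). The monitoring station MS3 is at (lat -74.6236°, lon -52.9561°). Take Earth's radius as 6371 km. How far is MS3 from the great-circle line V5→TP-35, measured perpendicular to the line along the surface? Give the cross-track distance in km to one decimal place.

404.2 km

δ₁₃ = central angle V5→MS3 = 0.072152 rad  (haversine)
θ₁₃ = bearing V5→MS3 = 300.296°,  θ₁₂ = bearing V5→TP-35 = 1.871°
dₓₜ = R·arcsin(sin δ₁₃ · sin(θ₁₃ − θ₁₂)) = 6371·arcsin(0.07209·sin(298.425°)) = -404.181 km
|dₓₜ| = 404.181 km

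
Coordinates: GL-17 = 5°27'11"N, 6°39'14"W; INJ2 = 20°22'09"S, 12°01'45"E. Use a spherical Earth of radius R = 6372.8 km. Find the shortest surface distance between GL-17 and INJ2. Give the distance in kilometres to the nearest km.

3524 km

GL-17: φ = +5.45306°, λ = -6.65389°
INJ2: φ = -20.36917°, λ = +12.02917°
Δφ = -25.8222°,  Δλ = 18.6831°
a = sin²(Δφ/2) + cos φ₁ cos φ₂ sin²(Δλ/2) = 0.074513
c = 2·arcsin(√a) = 0.552960 rad = 31.6823°
d = R·c = 6372.8 × 0.552960 = 3523.9 km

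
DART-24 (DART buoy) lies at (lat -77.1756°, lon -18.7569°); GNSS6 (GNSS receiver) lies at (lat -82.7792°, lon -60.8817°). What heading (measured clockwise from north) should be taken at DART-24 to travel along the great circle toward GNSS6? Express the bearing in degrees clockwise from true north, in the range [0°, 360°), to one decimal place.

213.1°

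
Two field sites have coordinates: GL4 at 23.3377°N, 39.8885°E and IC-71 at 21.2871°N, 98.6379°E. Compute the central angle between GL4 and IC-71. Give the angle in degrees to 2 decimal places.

Δφ = -2.0506°,  Δλ = 58.7494°
a = sin²(Δφ/2) + cos φ₁ cos φ₂ sin²(Δλ/2) = 0.206171
c = 2·arcsin(√a) = 0.942635 rad = 54.0090°

54.01°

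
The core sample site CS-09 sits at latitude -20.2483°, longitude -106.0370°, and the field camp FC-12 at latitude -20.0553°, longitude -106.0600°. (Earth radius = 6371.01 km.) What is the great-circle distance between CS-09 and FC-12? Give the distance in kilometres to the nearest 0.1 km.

Δφ = 0.1930°,  Δλ = -0.0230°
a = sin²(Δφ/2) + cos φ₁ cos φ₂ sin²(Δλ/2) = 0.000003
c = 2·arcsin(√a) = 0.003390 rad = 0.1942°
d = R·c = 6371.01 × 0.003390 = 21.6 km

21.6 km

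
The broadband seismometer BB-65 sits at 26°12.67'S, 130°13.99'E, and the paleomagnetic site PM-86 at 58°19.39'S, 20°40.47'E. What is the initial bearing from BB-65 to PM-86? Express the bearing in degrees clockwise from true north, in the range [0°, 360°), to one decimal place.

210.5°

BB-65: φ = -26.21117°, λ = +130.23317°
PM-86: φ = -58.32317°, λ = +20.67450°
Δλ = -109.5587°
y = sin Δλ · cos φ₂ = -0.494827
x = cos φ₁ sin φ₂ − sin φ₁ cos φ₂ cos Δλ = -0.841161
θ = atan2(y, x) = -149.5331° → 210.4669° (mod 360°)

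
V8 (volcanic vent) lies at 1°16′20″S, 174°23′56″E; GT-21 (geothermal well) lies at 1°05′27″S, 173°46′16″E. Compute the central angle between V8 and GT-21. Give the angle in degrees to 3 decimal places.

V8: φ = -1.27222°, λ = +174.39889°
GT-21: φ = -1.09083°, λ = +173.77111°
Δφ = 0.1814°,  Δλ = -0.6278°
a = sin²(Δφ/2) + cos φ₁ cos φ₂ sin²(Δλ/2) = 0.000033
c = 2·arcsin(√a) = 0.011403 rad = 0.6533°

0.653°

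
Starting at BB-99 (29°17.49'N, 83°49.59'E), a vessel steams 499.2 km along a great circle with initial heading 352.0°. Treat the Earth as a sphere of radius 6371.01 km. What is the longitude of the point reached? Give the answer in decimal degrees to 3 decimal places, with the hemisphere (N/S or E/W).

83.076°E

BB-99: φ = +29.29150°, λ = +83.82650°
δ = d/R = 499.2/6371.01 = 0.078355 rad
φ₂ = arcsin(sin φ₁ cos δ + cos φ₁ sin δ cos θ)
   = arcsin(0.48925·0.99693 + 0.87214·0.07827·0.99027) = 33.73512°
λ₂ = λ₁ + atan2(sin θ sin δ cos φ₁, cos δ − sin φ₁ sin φ₂) = 83.07593°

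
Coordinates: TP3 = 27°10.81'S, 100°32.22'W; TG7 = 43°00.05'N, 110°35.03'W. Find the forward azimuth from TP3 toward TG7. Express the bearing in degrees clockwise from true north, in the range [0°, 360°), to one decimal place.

TP3: φ = -27.18017°, λ = -100.53700°
TG7: φ = +43.00083°, λ = -110.58383°
Δλ = -10.0468°
y = sin Δλ · cos φ₂ = -0.127585
x = cos φ₁ sin φ₂ − sin φ₁ cos φ₂ cos Δλ = 0.935646
θ = atan2(y, x) = -7.7650° → 352.2350° (mod 360°)

352.2°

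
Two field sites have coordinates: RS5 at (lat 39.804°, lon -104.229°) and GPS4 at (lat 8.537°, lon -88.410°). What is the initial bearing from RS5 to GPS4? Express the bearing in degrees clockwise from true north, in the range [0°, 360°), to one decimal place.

151.4°

Δλ = 15.8190°
y = sin Δλ · cos φ₂ = 0.269579
x = cos φ₁ sin φ₂ − sin φ₁ cos φ₂ cos Δλ = -0.495051
θ = atan2(y, x) = 151.4296° → 151.4296° (mod 360°)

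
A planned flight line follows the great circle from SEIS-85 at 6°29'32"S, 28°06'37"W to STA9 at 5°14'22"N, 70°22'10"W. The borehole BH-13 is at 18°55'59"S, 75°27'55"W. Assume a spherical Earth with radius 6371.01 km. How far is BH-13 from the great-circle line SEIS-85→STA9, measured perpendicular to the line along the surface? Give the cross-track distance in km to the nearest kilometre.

2740 km

SEIS-85: φ = -6.49222°, λ = -28.11028°
STA9: φ = +5.23944°, λ = -70.36944°
BH-13: φ = -18.93306°, λ = -75.46528°
δ₁₃ = central angle SEIS-85→BH-13 = 0.832026 rad  (haversine)
θ₁₃ = bearing SEIS-85→BH-13 = 250.241°,  θ₁₂ = bearing SEIS-85→STA9 = 284.570°
dₓₜ = R·arcsin(sin δ₁₃ · sin(θ₁₃ − θ₁₂)) = 6371.01·arcsin(0.73930·sin(-34.329°)) = -2739.899 km
|dₓₜ| = 2739.899 km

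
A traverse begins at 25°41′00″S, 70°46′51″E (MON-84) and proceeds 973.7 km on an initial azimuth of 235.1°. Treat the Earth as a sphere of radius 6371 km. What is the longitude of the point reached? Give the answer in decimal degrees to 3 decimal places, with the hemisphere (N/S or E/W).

62.453°E

MON-84: φ = -25.68333°, λ = +70.78083°
δ = d/R = 973.7/6371 = 0.152833 rad
φ₂ = arcsin(sin φ₁ cos δ + cos φ₁ sin δ cos θ)
   = arcsin(-0.43340·0.98834 + 0.90120·0.15224·-0.57215) = -30.45374°
λ₂ = λ₁ + atan2(sin θ sin δ cos φ₁, cos δ − sin φ₁ sin φ₂) = 62.45273°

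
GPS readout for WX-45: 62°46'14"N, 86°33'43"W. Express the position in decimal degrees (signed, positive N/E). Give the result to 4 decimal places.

+62.7706°, -86.5619°

lat: 62.7706° N → +62.7706°
lon: 86.5619° W → -86.5619°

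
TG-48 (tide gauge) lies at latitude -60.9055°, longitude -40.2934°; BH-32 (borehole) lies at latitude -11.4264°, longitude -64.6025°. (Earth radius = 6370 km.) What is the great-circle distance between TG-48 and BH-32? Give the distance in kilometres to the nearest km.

5847 km

Δφ = 49.4791°,  Δλ = -24.3091°
a = sin²(Δφ/2) + cos φ₁ cos φ₂ sin²(Δλ/2) = 0.196266
c = 2·arcsin(√a) = 0.917927 rad = 52.5934°
d = R·c = 6370 × 0.917927 = 5847.2 km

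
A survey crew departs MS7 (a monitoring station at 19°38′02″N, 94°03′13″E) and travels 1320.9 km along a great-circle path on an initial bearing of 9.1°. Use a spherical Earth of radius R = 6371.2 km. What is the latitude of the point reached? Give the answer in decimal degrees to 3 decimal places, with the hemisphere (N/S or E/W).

31.349°N

MS7: φ = +19.63389°, λ = +94.05361°
δ = d/R = 1320.9/6371.2 = 0.207324 rad
φ₂ = arcsin(sin φ₁ cos δ + cos φ₁ sin δ cos θ)
   = arcsin(0.33601·0.97859 + 0.94186·0.20584·0.98741) = 31.34880°
λ₂ = λ₁ + atan2(sin θ sin δ cos φ₁, cos δ − sin φ₁ sin φ₂) = 96.23828°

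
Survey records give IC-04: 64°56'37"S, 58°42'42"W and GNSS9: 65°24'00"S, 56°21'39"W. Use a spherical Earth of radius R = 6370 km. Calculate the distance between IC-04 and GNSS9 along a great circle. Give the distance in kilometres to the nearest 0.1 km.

IC-04: φ = -64.94361°, λ = -58.71167°
GNSS9: φ = -65.40000°, λ = -56.36083°
Δφ = -0.4564°,  Δλ = 2.3508°
a = sin²(Δφ/2) + cos φ₁ cos φ₂ sin²(Δλ/2) = 0.000090
c = 2·arcsin(√a) = 0.018979 rad = 1.0874°
d = R·c = 6370 × 0.018979 = 120.9 km

120.9 km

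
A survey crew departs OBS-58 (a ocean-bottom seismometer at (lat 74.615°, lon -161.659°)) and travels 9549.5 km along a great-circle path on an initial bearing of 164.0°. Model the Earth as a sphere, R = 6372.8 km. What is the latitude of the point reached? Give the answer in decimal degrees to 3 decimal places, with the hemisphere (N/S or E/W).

10.643°S

δ = d/R = 9549.5/6372.8 = 1.498478 rad
φ₂ = arcsin(sin φ₁ cos δ + cos φ₁ sin δ cos θ)
   = arcsin(0.96416·0.07226 + 0.26530·0.99739·-0.96126) = -10.64327°
λ₂ = λ₁ + atan2(sin θ sin δ cos φ₁, cos δ − sin φ₁ sin φ₂) = -145.41495°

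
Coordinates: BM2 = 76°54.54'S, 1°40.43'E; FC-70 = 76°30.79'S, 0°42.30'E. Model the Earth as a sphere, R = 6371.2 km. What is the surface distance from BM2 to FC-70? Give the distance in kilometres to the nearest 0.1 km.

BM2: φ = -76.90900°, λ = +1.67383°
FC-70: φ = -76.51317°, λ = +0.70500°
Δφ = 0.3958°,  Δλ = -0.9688°
a = sin²(Δφ/2) + cos φ₁ cos φ₂ sin²(Δλ/2) = 0.000016
c = 2·arcsin(√a) = 0.007927 rad = 0.4542°
d = R·c = 6371.2 × 0.007927 = 50.5 km

50.5 km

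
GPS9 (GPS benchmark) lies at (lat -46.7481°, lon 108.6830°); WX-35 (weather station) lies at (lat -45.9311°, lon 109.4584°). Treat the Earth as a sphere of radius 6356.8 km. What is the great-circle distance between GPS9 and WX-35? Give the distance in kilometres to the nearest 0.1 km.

108.4 km

Δφ = 0.8170°,  Δλ = 0.7754°
a = sin²(Δφ/2) + cos φ₁ cos φ₂ sin²(Δλ/2) = 0.000073
c = 2·arcsin(√a) = 0.017047 rad = 0.9767°
d = R·c = 6356.8 × 0.017047 = 108.4 km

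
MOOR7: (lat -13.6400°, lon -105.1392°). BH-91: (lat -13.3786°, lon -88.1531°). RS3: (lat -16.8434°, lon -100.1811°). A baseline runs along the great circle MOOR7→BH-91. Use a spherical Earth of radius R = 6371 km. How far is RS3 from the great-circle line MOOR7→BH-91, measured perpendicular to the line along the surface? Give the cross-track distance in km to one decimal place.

δ₁₃ = central angle MOOR7→RS3 = 0.100470 rad  (haversine)
θ₁₃ = bearing MOOR7→RS3 = 124.441°,  θ₁₂ = bearing MOOR7→BH-91 = 91.098°
dₓₜ = R·arcsin(sin δ₁₃ · sin(θ₁₃ − θ₁₂)) = 6371·arcsin(0.10030·sin(33.343°)) = 351.412 km
|dₓₜ| = 351.412 km

351.4 km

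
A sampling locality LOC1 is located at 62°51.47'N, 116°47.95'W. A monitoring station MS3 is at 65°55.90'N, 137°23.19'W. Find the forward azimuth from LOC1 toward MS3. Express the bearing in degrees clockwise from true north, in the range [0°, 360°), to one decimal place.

298.2°

LOC1: φ = +62.85783°, λ = -116.79917°
MS3: φ = +65.93167°, λ = -137.38650°
Δλ = -20.5873°
y = sin Δλ · cos φ₂ = -0.143406
x = cos φ₁ sin φ₂ − sin φ₁ cos φ₂ cos Δλ = 0.076800
θ = atan2(y, x) = -61.8292° → 298.1708° (mod 360°)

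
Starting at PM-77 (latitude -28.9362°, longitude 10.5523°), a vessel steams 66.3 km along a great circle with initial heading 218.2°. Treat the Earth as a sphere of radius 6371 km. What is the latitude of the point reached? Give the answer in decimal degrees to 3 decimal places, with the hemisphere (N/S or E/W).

29.404°S

δ = d/R = 66.3/6371 = 0.010407 rad
φ₂ = arcsin(sin φ₁ cos δ + cos φ₁ sin δ cos θ)
   = arcsin(-0.48384·0.99995 + 0.87516·0.01041·-0.78586) = -29.40411°
λ₂ = λ₁ + atan2(sin θ sin δ cos φ₁, cos δ − sin φ₁ sin φ₂) = 10.12905°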